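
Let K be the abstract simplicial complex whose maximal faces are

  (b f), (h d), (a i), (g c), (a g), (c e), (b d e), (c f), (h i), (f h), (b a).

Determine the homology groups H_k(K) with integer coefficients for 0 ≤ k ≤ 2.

Fix the vertex order a < b < c < d < e < f < g < h < i and write every simplex with vertices in increasing order. Then dim K = 2 and the simplices of K are:

  0-simplices (9): a, b, c, d, e, f, g, h, i
  1-simplices (13): ab, ag, ai, bd, be, bf, ce, cf, cg, de, dh, fh, hi
  2-simplices (1): bde

Hence C_0 ≅ Z^9, C_1 ≅ Z^13, C_2 ≅ Z^1.

∂_1: C_1 → C_0 maps an edge to its endpoints' difference, ∂[p,q] = q − p. For instance
  ∂fh = h − f.
As a 9×13 matrix over Z this has rank 8, with invariant factors (1,1,1,1,1,1,1,1).

Boundary ∂_2: C_2 → C_1 maps a triangle to the signed sum of its edges. For instance
  ∂bde = de − be + bd.
The resulting 13×1 matrix has rank 1, and its Smith normal form has invariant factors (1).

Computing H_k = (kernel of ∂_k) / (image of ∂_{k+1}):

  H_0: rank C_0 − rank ∂_1 = 9 − 8 = 1, and the invariant factors of ∂_1 are all 1, so H_0 = Z.
  H_1: rank ker ∂_1 − rank ∂_2 = (13 − 8) − 1 = 4, and the invariant factors of ∂_2 are all 1, so H_1 = Z^4.
  H_2: rank ker ∂_2 − rank ∂_3 = (1 − 1) − 0 = 0, and there is no ∂_3, so H_2 = 0.

H_0 = Z,  H_1 = Z^4,  H_2 = 0.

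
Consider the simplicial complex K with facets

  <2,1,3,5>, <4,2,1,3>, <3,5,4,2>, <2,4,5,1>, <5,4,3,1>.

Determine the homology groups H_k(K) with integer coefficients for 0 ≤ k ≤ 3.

Order the vertices as 1 < 2 < 3 < 4 < 5. Listing each simplex with vertices in this order, K has dimension 3 with simplices:

  0-simplices (5): [1], [2], [3], [4], [5]
  1-simplices (10): [1,2], [1,3], [1,4], [1,5], [2,3], [2,4], [2,5], [3,4], [3,5], [4,5]
  2-simplices (10): [1,2,3], [1,2,4], [1,2,5], [1,3,4], [1,3,5], [1,4,5], [2,3,4], [2,3,5], [2,4,5], [3,4,5]
  3-simplices (5): [1,2,3,4], [1,2,3,5], [1,2,4,5], [1,3,4,5], [2,3,4,5]

so the chain groups are C_0 ≅ Z^5, C_1 ≅ Z^10, C_2 ≅ Z^10, C_3 ≅ Z^5.

The boundary map ∂_1: C_1 → C_0 is given by ∂[p,q] = [q] − [p]. For instance
  ∂[1,4] = [4] − [1].
As a 5×10 matrix over Z this has rank 4, with invariant factors (1,1,1,1).

∂_2: C_2 → C_1 maps a triangle to the signed sum of its edges. For instance
  ∂[2,3,4] = [3,4] − [2,4] + [2,3],
  ∂[2,3,5] = [3,5] − [2,5] + [2,3].
As a 10×10 matrix over Z this has rank 6, with invariant factors (1,1,1,1,1,1).

Boundary ∂_3: C_3 → C_2 sends each 3-simplex σ to the alternating sum Σ_i (−1)^i (σ with its i-th vertex removed). For instance
  ∂[1,2,4,5] = [2,4,5] − [1,4,5] + [1,2,5] − [1,2,4],
  ∂[1,2,3,5] = [2,3,5] − [1,3,5] + [1,2,5] − [1,2,3].
The resulting 10×5 matrix has rank 4, and its Smith normal form has invariant factors (1,1,1,1).

From H_k ≅ ker(∂_k) / im(∂_{k+1}) we obtain:

  H_0: rank C_0 − rank ∂_1 = 5 − 4 = 1, and the invariant factors of ∂_1 are all 1, so H_0 = Z.
  H_1: rank ker ∂_1 − rank ∂_2 = (10 − 4) − 6 = 0, and the invariant factors of ∂_2 are all 1, so H_1 = 0.
  H_2: rank ker ∂_2 − rank ∂_3 = (10 − 6) − 4 = 0, and the invariant factors of ∂_3 are all 1, so H_2 = 0.
  H_3: rank ker ∂_3 − rank ∂_4 = (5 − 4) − 0 = 1, and there is no ∂_4, so H_3 = Z.

As a check, the Euler characteristic is 5 − 10 + 10 − 5 = 0, which agrees with 1 − 0 + 0 − 1 = 0.
(K is a triangulation of the 3-sphere S^3.)

H_0 = Z,  H_1 = 0,  H_2 = 0,  H_3 = Z.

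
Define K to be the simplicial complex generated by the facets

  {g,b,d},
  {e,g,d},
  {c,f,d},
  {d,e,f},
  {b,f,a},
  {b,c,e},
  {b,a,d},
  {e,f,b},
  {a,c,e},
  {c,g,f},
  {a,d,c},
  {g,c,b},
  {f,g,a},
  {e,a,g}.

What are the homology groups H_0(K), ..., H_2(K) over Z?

Fix the vertex order a < b < c < d < e < f < g and write every simplex with vertices in increasing order. Then dim K = 2 and the simplices of K are:

  0-simplices (7): a, b, c, d, e, f, g
  1-simplices (21): ab, ac, ad, ae, af, ag, bc, bd, be, bf, bg, cd, ce, cf, cg, de, df, dg, ef, eg, fg
  2-simplices (14): abd, abf, acd, ace, aeg, afg, bce, bcg, bdg, bef, cdf, cfg, def, deg

so the chain groups are C_0 ≅ Z^7, C_1 ≅ Z^21, C_2 ≅ Z^14.

∂_1: C_1 → C_0 is given by ∂[p,q] = [q] − [p]. For instance
  ∂df = f − d.
This gives a 7×21 integer matrix of rank 6; reducing to Smith normal form yields diagonal entries (1,1,1,1,1,1).

The boundary map ∂_2: C_2 → C_1 acts by ∂[p,q,r] = [q,r] − [p,r] + [p,q]. For instance
  ∂def = ef − df + de,
  ∂acd = cd − ad + ac.
As a 21×14 matrix over Z this has rank 13, with invariant factors (1,1,1,1,1,1,1,1,1,1,1,1,1).

From H_k ≅ ker(∂_k) / im(∂_{k+1}) we obtain:

  H_0: rank C_0 − rank ∂_1 = 7 − 6 = 1, and the invariant factors of ∂_1 are all 1, so H_0 ≅ Z.
  H_1: rank ker ∂_1 − rank ∂_2 = (21 − 6) − 13 = 2, and the invariant factors of ∂_2 are all 1, so H_1 ≅ Z^2.
  H_2: rank ker ∂_2 − rank ∂_3 = (14 − 13) − 0 = 1, and there is no ∂_3, so H_2 ≅ Z.

As a check, the Euler characteristic is 7 − 21 + 14 = 0, which agrees with 1 − 2 + 1 = 0.

H_0 ≅ Z,  H_1 ≅ Z^2,  H_2 ≅ Z.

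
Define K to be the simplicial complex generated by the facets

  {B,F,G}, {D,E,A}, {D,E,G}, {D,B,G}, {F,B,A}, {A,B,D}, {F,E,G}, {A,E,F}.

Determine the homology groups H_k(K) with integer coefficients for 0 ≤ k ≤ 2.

Order the vertices as A < B < D < E < F < G. Listing each simplex with vertices in this order, K has dimension 2 with simplices:

  0-simplices (6): A, B, D, E, F, G
  1-simplices (12): AB, AD, AE, AF, BD, BF, BG, DE, DG, EF, EG, FG
  2-simplices (8): ABD, ABF, ADE, AEF, BDG, BFG, DEG, EFG

so the chain groups are C_0 ≅ Z^6, C_1 ≅ Z^12, C_2 ≅ Z^8.

The boundary map ∂_1: C_1 → C_0 is given by ∂[p,q] = [q] − [p]. For instance
  ∂AD = D − A.
The 6×12 boundary matrix has rank 5 and Smith normal form diag(1,1,1,1,1).

The boundary map ∂_2: C_2 → C_1 maps a triangle to the signed sum of its edges. For instance
  ∂ABF = BF − AF + AB,
  ∂DEG = EG − DG + DE.
This gives a 12×8 integer matrix of rank 7; reducing to Smith normal form yields diagonal entries (1,1,1,1,1,1,1).

Now H_k = ker ∂_k / im ∂_{k+1}, so:

  H_0: rank C_0 − rank ∂_1 = 6 − 5 = 1, and the invariant factors of ∂_1 are all 1, so H_0 = Z.
  H_1: rank ker ∂_1 − rank ∂_2 = (12 − 5) − 7 = 0, and the invariant factors of ∂_2 are all 1, so H_1 = 0.
  H_2: rank ker ∂_2 − rank ∂_3 = (8 − 7) − 0 = 1, and there is no ∂_3, so H_2 = Z.

As a check, the Euler characteristic is 6 − 12 + 8 = 2, which agrees with 1 − 0 + 1 = 2.
(K is a triangulation of the 2-sphere S^2.)

H_0 = Z,  H_1 = 0,  H_2 = Z.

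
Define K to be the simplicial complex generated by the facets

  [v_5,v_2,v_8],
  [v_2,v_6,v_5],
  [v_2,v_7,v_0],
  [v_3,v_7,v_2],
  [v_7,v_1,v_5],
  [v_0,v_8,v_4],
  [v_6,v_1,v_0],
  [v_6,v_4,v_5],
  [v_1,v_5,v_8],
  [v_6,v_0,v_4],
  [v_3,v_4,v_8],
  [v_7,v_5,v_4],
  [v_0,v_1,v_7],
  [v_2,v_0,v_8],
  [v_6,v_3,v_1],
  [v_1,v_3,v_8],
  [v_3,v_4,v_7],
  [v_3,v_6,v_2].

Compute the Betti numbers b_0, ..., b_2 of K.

We work with the vertex ordering v_0 < v_1 < v_2 < v_3 < v_4 < v_5 < v_6 < v_7 < v_8. The simplices of K, each written with vertices in increasing order, are:

  0-simplices (9): [v_0], [v_1], [v_2], [v_3], [v_4], [v_5], [v_6], [v_7], [v_8]
  1-simplices (27): (27 of them)
  2-simplices (18): (18 of them)

giving chain groups C_0 ≅ Z^9, C_1 ≅ Z^27, C_2 ≅ Z^18.

∂_1: C_1 → C_0 sends each edge [p,q] (with p < q) to q − p. For instance
  ∂[v_4,v_6] = [v_6] − [v_4].
This gives a 9×27 integer matrix of rank 8; reducing to Smith normal form yields diagonal entries (1,1,1,1,1,1,1,1).

∂_2: C_2 → C_1 acts by ∂[p,q,r] = [q,r] − [p,r] + [p,q]. For instance
  ∂[v_1,v_3,v_6] = [v_3,v_6] − [v_1,v_6] + [v_1,v_3],
  ∂[v_0,v_2,v_7] = [v_2,v_7] − [v_0,v_7] + [v_0,v_2].
This gives a 27×18 integer matrix of rank 17; reducing to Smith normal form yields diagonal entries (1,1,1,1,1,1,1,1,1,1,1,1,1,1,1,1,1).

Reading off H_k = ker ∂_k / im ∂_{k+1}:

  H_0: rank C_0 − rank ∂_1 = 9 − 8 = 1, and the invariant factors of ∂_1 are all 1, so H_0 ≅ Z.
  H_1: rank ker ∂_1 − rank ∂_2 = (27 − 8) − 17 = 2, and the invariant factors of ∂_2 are all 1, so H_1 ≅ Z^2.
  H_2: rank ker ∂_2 − rank ∂_3 = (18 − 17) − 0 = 1, and there is no ∂_3, so H_2 ≅ Z.

Hence the Betti numbers are b_0 = 1, b_1 = 2, b_2 = 1.

b_0 = 1, b_1 = 2, b_2 = 1.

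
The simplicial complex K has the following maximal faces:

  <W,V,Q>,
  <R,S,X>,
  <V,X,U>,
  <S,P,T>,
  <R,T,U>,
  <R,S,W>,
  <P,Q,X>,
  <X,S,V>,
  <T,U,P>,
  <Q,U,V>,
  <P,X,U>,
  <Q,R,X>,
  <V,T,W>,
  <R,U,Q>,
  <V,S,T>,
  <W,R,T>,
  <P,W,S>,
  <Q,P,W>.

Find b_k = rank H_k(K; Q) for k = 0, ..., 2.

Take the total order P < Q < R < S < T < U < V < W < X on the vertex set. Then K (dimension 2) consists of the simplices:

  0-simplices (9): P, Q, R, S, T, U, V, W, X
  1-simplices (27): PQ, PS, PT, PU, PW, PX, QR, QU, QV, QW, QX, RS, RT, RU, RW, RX, ST, SV, SW, SX, TU, TV, TW, UV, UX, VW, VX
  2-simplices (18): PQW, PQX, PST, PSW, PTU, PUX, QRU, QRX, QUV, QVW, RSW, RSX, RTU, RTW, STV, SVX, TVW, UVX

giving chain groups C_0 ≅ Z^9, C_1 ≅ Z^27, C_2 ≅ Z^18.

∂_1: C_1 → C_0 is given by ∂[p,q] = [q] − [p].
As a 9×27 matrix over Z this has rank 8, with invariant factors (1,1,1,1,1,1,1,1).

The boundary map ∂_2: C_2 → C_1 sends each 2-simplex [p,q,r] to [q,r] − [p,r] + [p,q]. For instance
  ∂QRX = RX − QX + QR,
  ∂STV = TV − SV + ST.
This gives a 27×18 integer matrix of rank 18; reducing to Smith normal form yields diagonal entries (1,1,1,1,1,1,1,1,1,1,1,1,1,1,1,1,1,2).

Now H_k = ker ∂_k / im ∂_{k+1}, so:

  H_0: rank C_0 − rank ∂_1 = 9 − 8 = 1, and the invariant factors of ∂_1 are all 1, so H_0 = Z.
  H_1: rank ker ∂_1 − rank ∂_2 = (27 − 8) − 18 = 1, and ∂_2 has invariant factor 2 > 1, so H_1 = Z ⊕ Z/2Z.
  H_2: rank ker ∂_2 − rank ∂_3 = (18 − 18) − 0 = 0, and there is no ∂_3, so H_2 = 0.

As a check, the Euler characteristic is 9 − 27 + 18 = 0, which agrees with 1 − 1 + 0 = 0.
(K is a triangulation of the Klein bottle.)

Hence the Betti numbers are b_0 = 1, b_1 = 1, b_2 = 0.

b_0 = 1, b_1 = 1, b_2 = 0.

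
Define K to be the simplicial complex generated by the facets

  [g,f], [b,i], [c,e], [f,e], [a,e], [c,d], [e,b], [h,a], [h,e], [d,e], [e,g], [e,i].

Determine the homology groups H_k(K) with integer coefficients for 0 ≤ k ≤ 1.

We work with the vertex ordering a < b < c < d < e < f < g < h < i. The simplices of K, each written with vertices in increasing order, are:

  0-simplices (9): a, b, c, d, e, f, g, h, i
  1-simplices (12): ae, ah, be, bi, cd, ce, de, ef, eg, eh, ei, fg

giving chain groups C_0 ≅ Z^9, C_1 ≅ Z^12.

Boundary ∂_1: C_1 → C_0 sends each edge [p,q] (with p < q) to q − p.
This gives a 9×12 integer matrix of rank 8; reducing to Smith normal form yields diagonal entries (1,1,1,1,1,1,1,1).

Reading off H_k = ker ∂_k / im ∂_{k+1}:

  H_0: rank C_0 − rank ∂_1 = 9 − 8 = 1, and the invariant factors of ∂_1 are all 1, so H_0 = Z.
  H_1: rank ker ∂_1 − rank ∂_2 = (12 − 8) − 0 = 4, and there is no ∂_2, so H_1 = Z^4.

As a check, the Euler characteristic is 9 − 12 = -3, which agrees with 1 − 4 = -3.

H_0 ≅ Z,  H_1 ≅ Z^4.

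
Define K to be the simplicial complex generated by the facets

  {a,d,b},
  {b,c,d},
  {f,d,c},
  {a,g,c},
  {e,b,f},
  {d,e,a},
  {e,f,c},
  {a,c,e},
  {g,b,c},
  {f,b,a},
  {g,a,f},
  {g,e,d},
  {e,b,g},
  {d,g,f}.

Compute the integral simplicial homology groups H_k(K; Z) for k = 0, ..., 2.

H_0 ≅ Z,  H_1 ≅ Z^2,  H_2 ≅ Z.

Take the total order a < b < c < d < e < f < g on the vertex set. Then K (dimension 2) consists of the simplices:

  0-simplices (7): a, b, c, d, e, f, g
  1-simplices (21): ab, ac, ad, ae, af, ag, bc, bd, be, bf, bg, cd, ce, cf, cg, de, df, dg, ef, eg, fg
  2-simplices (14): abd, abf, ace, acg, ade, afg, bcd, bcg, bef, beg, cdf, cef, deg, dfg

so the chain groups are C_0 ≅ Z^7, C_1 ≅ Z^21, C_2 ≅ Z^14.

∂_1: C_1 → C_0 maps an edge to its endpoints' difference, ∂[p,q] = q − p. For instance
  ∂dg = g − d.
This gives a 7×21 integer matrix of rank 6; reducing to Smith normal form yields diagonal entries (1,1,1,1,1,1).

Boundary ∂_2: C_2 → C_1 sends each 2-simplex [p,q,r] to [q,r] − [p,r] + [p,q]. For instance
  ∂bef = ef − bf + be,
  ∂beg = eg − bg + be.
The resulting 21×14 matrix has rank 13, and its Smith normal form has invariant factors (1,1,1,1,1,1,1,1,1,1,1,1,1).

Computing H_k = (kernel of ∂_k) / (image of ∂_{k+1}):

  H_0: rank C_0 − rank ∂_1 = 7 − 6 = 1, and the invariant factors of ∂_1 are all 1, so H_0 = Z.
  H_1: rank ker ∂_1 − rank ∂_2 = (21 − 6) − 13 = 2, and the invariant factors of ∂_2 are all 1, so H_1 = Z^2.
  H_2: rank ker ∂_2 − rank ∂_3 = (14 − 13) − 0 = 1, and there is no ∂_3, so H_2 = Z.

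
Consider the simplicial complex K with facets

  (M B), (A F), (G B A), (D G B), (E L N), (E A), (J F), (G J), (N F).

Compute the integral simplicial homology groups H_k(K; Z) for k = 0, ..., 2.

We work with the vertex ordering A < B < D < E < F < G < J < L < M < N. The simplices of K, each written with vertices in increasing order, are:

  0-simplices (10): A, B, D, E, F, G, J, L, M, N
  1-simplices (14): AB, AE, AF, AG, BD, BG, BM, DG, EL, EN, FJ, FN, GJ, LN
  2-simplices (3): ABG, BDG, ELN

so the chain groups are C_0 ≅ Z^10, C_1 ≅ Z^14, C_2 ≅ Z^3.

Boundary ∂_1: C_1 → C_0 is given by ∂[p,q] = [q] − [p]. For instance
  ∂AG = G − A.
The 10×14 boundary matrix has rank 9 and Smith normal form diag(1,1,1,1,1,1,1,1,1).

Boundary ∂_2: C_2 → C_1 acts by ∂[p,q,r] = [q,r] − [p,r] + [p,q]. For instance
  ∂ELN = LN − EN + EL,
  ∂BDG = DG − BG + BD.
The 14×3 boundary matrix has rank 3 and Smith normal form diag(1,1,1).

From H_k ≅ ker(∂_k) / im(∂_{k+1}) we obtain:

  H_0: rank C_0 − rank ∂_1 = 10 − 9 = 1, and the invariant factors of ∂_1 are all 1, so H_0 ≅ Z.
  H_1: rank ker ∂_1 − rank ∂_2 = (14 − 9) − 3 = 2, and the invariant factors of ∂_2 are all 1, so H_1 ≅ Z^2.
  H_2: rank ker ∂_2 − rank ∂_3 = (3 − 3) − 0 = 0, and there is no ∂_3, so H_2 ≅ 0.

As a check, the Euler characteristic is 10 − 14 + 3 = -1, which agrees with 1 − 2 + 0 = -1.

H_0 = Z,  H_1 = Z^2,  H_2 = 0.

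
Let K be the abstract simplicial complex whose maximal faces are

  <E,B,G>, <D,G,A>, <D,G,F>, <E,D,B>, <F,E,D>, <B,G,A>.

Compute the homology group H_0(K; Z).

We work with the vertex ordering A < B < D < E < F < G. The simplices of K, each written with vertices in increasing order, are:

  0-simplices (6): A, B, D, E, F, G
  1-simplices (12): AB, AD, AG, BD, BE, BG, DE, DF, DG, EF, EG, FG
  2-simplices (6): ABG, ADG, BDE, BEG, DEF, DFG

Hence C_0 ≅ Z^6, C_1 ≅ Z^12, C_2 ≅ Z^6.

Boundary ∂_1: C_1 → C_0 is given by ∂[p,q] = [q] − [p]. For instance
  ∂BD = D − B.
The resulting 6×12 matrix has rank 5, and its Smith normal form has invariant factors (1,1,1,1,1).

∂_2: C_2 → C_1 acts by ∂[p,q,r] = [q,r] − [p,r] + [p,q]. For instance
  ∂ADG = DG − AG + AD,
  ∂DEF = EF − DF + DE.
As a 12×6 matrix over Z this has rank 6, with invariant factors (1,1,1,1,1,1).

Reading off H_k = ker ∂_k / im ∂_{k+1}:

  H_0: rank C_0 − rank ∂_1 = 6 − 5 = 1, and the invariant factors of ∂_1 are all 1, so H_0 ≅ Z.

H_0 = Z.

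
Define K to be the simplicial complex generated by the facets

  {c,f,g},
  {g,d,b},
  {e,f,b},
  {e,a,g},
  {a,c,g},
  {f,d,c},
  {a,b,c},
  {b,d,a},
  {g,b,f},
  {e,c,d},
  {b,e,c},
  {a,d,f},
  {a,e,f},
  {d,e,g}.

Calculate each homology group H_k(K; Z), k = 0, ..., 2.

Order the vertices as a < b < c < d < e < f < g. Listing each simplex with vertices in this order, K has dimension 2 with simplices:

  0-simplices (7): a, b, c, d, e, f, g
  1-simplices (21): ab, ac, ad, ae, af, ag, bc, bd, be, bf, bg, cd, ce, cf, cg, de, df, dg, ef, eg, fg
  2-simplices (14): abc, abd, acg, adf, aef, aeg, bce, bdg, bef, bfg, cde, cdf, cfg, deg

Hence C_0 ≅ Z^7, C_1 ≅ Z^21, C_2 ≅ Z^14.

The boundary map ∂_1: C_1 → C_0 sends each edge [p,q] (with p < q) to q − p. For instance
  ∂ad = d − a.
The 7×21 boundary matrix has rank 6 and Smith normal form diag(1,1,1,1,1,1).

Boundary ∂_2: C_2 → C_1 acts by ∂[p,q,r] = [q,r] − [p,r] + [p,q]. For instance
  ∂aef = ef − af + ae,
  ∂bfg = fg − bg + bf.
This gives a 21×14 integer matrix of rank 13; reducing to Smith normal form yields diagonal entries (1,1,1,1,1,1,1,1,1,1,1,1,1).

Reading off H_k = ker ∂_k / im ∂_{k+1}:

  H_0: rank C_0 − rank ∂_1 = 7 − 6 = 1, and the invariant factors of ∂_1 are all 1, so H_0 ≅ Z.
  H_1: rank ker ∂_1 − rank ∂_2 = (21 − 6) − 13 = 2, and the invariant factors of ∂_2 are all 1, so H_1 ≅ Z^2.
  H_2: rank ker ∂_2 − rank ∂_3 = (14 − 13) − 0 = 1, and there is no ∂_3, so H_2 ≅ Z.

As a check, the Euler characteristic is 7 − 21 + 14 = 0, which agrees with 1 − 2 + 1 = 0.

H_0 ≅ Z,  H_1 ≅ Z^2,  H_2 ≅ Z.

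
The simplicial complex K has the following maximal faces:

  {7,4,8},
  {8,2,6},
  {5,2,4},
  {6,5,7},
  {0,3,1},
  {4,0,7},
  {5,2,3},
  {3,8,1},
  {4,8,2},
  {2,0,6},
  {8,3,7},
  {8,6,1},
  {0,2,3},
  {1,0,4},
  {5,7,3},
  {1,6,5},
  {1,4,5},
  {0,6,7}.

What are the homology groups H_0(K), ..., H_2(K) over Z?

H_0 ≅ Z,  H_1 ≅ Z^2,  H_2 ≅ Z.

Take the total order 0 < 1 < 2 < 3 < 4 < 5 < 6 < 7 < 8 on the vertex set. Then K (dimension 2) consists of the simplices:

  0-simplices (9): [0], [1], [2], [3], [4], [5], [6], [7], [8]
  1-simplices (27): (27 of them)
  2-simplices (18): [0,1,3], [0,1,4], [0,2,3], [0,2,6], [0,4,7], [0,6,7], [1,3,8], [1,4,5], [1,5,6], [1,6,8], [2,3,5], [2,4,5], [2,4,8], [2,6,8], [3,5,7], [3,7,8], [4,7,8], [5,6,7]

giving chain groups C_0 ≅ Z^9, C_1 ≅ Z^27, C_2 ≅ Z^18.

The boundary map ∂_1: C_1 → C_0 is given by ∂[p,q] = [q] − [p]. For instance
  ∂[1,3] = [3] − [1].
This gives a 9×27 integer matrix of rank 8; reducing to Smith normal form yields diagonal entries (1,1,1,1,1,1,1,1).

The boundary map ∂_2: C_2 → C_1 acts by ∂[p,q,r] = [q,r] − [p,r] + [p,q]. For instance
  ∂[0,1,4] = [1,4] − [0,4] + [0,1],
  ∂[1,3,8] = [3,8] − [1,8] + [1,3].
This gives a 27×18 integer matrix of rank 17; reducing to Smith normal form yields diagonal entries (1,1,1,1,1,1,1,1,1,1,1,1,1,1,1,1,1).

Now H_k = ker ∂_k / im ∂_{k+1}, so:

  H_0: rank C_0 − rank ∂_1 = 9 − 8 = 1, and the invariant factors of ∂_1 are all 1, so H_0 ≅ Z.
  H_1: rank ker ∂_1 − rank ∂_2 = (27 − 8) − 17 = 2, and the invariant factors of ∂_2 are all 1, so H_1 ≅ Z^2.
  H_2: rank ker ∂_2 − rank ∂_3 = (18 − 17) − 0 = 1, and there is no ∂_3, so H_2 ≅ Z.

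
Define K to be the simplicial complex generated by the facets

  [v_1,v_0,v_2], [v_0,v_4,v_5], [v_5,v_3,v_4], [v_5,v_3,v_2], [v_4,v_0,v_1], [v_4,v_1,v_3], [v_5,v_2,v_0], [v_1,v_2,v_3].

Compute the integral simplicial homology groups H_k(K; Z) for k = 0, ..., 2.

H_0 ≅ Z,  H_1 = 0,  H_2 ≅ Z.

K has 6 vertices, 12 edges, 8 triangles.
rank ∂_0 = 0, rank ∂_1 = 5 ⇒ b_0 = 6 − 0 − 5 = 1; all invariant factors of ∂_1 are 1 so no torsion. So H_0 = Z.
rank ∂_1 = 5, rank ∂_2 = 7 ⇒ b_1 = 12 − 5 − 7 = 0; all invariant factors of ∂_2 are 1 so no torsion. So H_1 = 0.
rank ∂_2 = 7, rank ∂_3 = 0 ⇒ b_2 = 8 − 7 − 0 = 1. So H_2 = Z.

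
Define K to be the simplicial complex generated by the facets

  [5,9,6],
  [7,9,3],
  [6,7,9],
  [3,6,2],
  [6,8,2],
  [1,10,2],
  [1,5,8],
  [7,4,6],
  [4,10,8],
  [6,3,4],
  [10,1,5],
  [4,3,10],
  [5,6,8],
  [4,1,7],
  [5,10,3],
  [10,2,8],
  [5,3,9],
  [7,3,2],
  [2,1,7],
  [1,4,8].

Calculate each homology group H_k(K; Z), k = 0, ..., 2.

H_0 ≅ Z,  H_1 ≅ Z ⊕ Z/2Z,  H_2 = 0.

K has 10 vertices, 30 edges, 20 triangles.
rank ∂_0 = 0, rank ∂_1 = 9 ⇒ b_0 = 10 − 0 − 9 = 1; all invariant factors of ∂_1 are 1 so no torsion. So H_0 = Z.
rank ∂_1 = 9, rank ∂_2 = 20 ⇒ b_1 = 30 − 9 − 20 = 1; ∂_2 has invariant factor(s) [2] giving torsion. So H_1 = Z ⊕ Z/2Z.
rank ∂_2 = 20, rank ∂_3 = 0 ⇒ b_2 = 20 − 20 − 0 = 0. So H_2 = 0.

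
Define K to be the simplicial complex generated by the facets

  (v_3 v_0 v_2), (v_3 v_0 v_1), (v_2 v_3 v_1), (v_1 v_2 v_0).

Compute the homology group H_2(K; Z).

H_2 = Z.

Take the total order v_0 < v_1 < v_2 < v_3 on the vertex set. Then K (dimension 2) consists of the simplices:

  0-simplices (4): [v_0], [v_1], [v_2], [v_3]
  1-simplices (6): [v_0,v_1], [v_0,v_2], [v_0,v_3], [v_1,v_2], [v_1,v_3], [v_2,v_3]
  2-simplices (4): [v_0,v_1,v_2], [v_0,v_1,v_3], [v_0,v_2,v_3], [v_1,v_2,v_3]

so the chain groups are C_0 ≅ Z^4, C_1 ≅ Z^6, C_2 ≅ Z^4.

∂_1: C_1 → C_0 is given by ∂[p,q] = [q] − [p].
The 4×6 boundary matrix has rank 3 and Smith normal form diag(1,1,1).

The boundary map ∂_2: C_2 → C_1 acts by ∂[p,q,r] = [q,r] − [p,r] + [p,q]. For instance
  ∂[v_0,v_1,v_2] = [v_1,v_2] − [v_0,v_2] + [v_0,v_1],
  ∂[v_1,v_2,v_3] = [v_2,v_3] − [v_1,v_3] + [v_1,v_2].
The 6×4 boundary matrix has rank 3 and Smith normal form diag(1,1,1).

Now H_k = ker ∂_k / im ∂_{k+1}, so:

  H_2: rank ker ∂_2 − rank ∂_3 = (4 − 3) − 0 = 1, and there is no ∂_3, so H_2 = Z.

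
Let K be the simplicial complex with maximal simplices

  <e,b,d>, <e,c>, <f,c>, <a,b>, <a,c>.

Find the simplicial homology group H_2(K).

We work with the vertex ordering a < b < c < d < e < f. The simplices of K, each written with vertices in increasing order, are:

  0-simplices (6): a, b, c, d, e, f
  1-simplices (7): ab, ac, bd, be, ce, cf, de
  2-simplices (1): bde

Hence C_0 ≅ Z^6, C_1 ≅ Z^7, C_2 ≅ Z^1.

∂_1: C_1 → C_0 sends each edge [p,q] (with p < q) to q − p. For instance
  ∂be = e − b.
This gives a 6×7 integer matrix of rank 5; reducing to Smith normal form yields diagonal entries (1,1,1,1,1).

∂_2: C_2 → C_1 maps a triangle to the signed sum of its edges. For instance
  ∂bde = de − be + bd.
As a 7×1 matrix over Z this has rank 1, with invariant factors (1).

Reading off H_k = ker ∂_k / im ∂_{k+1}:

  H_2: rank ker ∂_2 − rank ∂_3 = (1 − 1) − 0 = 0, and there is no ∂_3, so H_2 ≅ 0.

H_2 = 0.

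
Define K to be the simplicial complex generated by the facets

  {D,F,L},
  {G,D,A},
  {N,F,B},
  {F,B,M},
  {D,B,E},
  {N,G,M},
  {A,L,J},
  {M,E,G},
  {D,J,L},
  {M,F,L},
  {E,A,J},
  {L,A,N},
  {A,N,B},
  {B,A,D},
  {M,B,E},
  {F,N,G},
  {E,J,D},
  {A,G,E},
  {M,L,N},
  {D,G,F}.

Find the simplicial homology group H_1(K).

H_1 = Z ⊕ Z/2.

Fix the vertex order A < B < D < E < F < G < J < L < M < N and write every simplex with vertices in increasing order. Then dim K = 2 and the simplices of K are:

  0-simplices (10): A, B, D, E, F, G, J, L, M, N
  1-simplices (30): AB, AD, AE, AG, AJ, AL, AN, BD, BE, BF, BM, BN, DE, DF, DG, DJ, DL, EG, EJ, EM, FG, FL, FM, FN, GM, GN, JL, LM, LN, MN
  2-simplices (20): ABD, ABN, ADG, AEG, AEJ, AJL, ALN, BDE, BEM, BFM, BFN, DEJ, DFG, DFL, DJL, EGM, FGN, FLM, GMN, LMN

so the chain groups are C_0 ≅ Z^10, C_1 ≅ Z^30, C_2 ≅ Z^20.

Boundary ∂_1: C_1 → C_0 maps an edge to its endpoints' difference, ∂[p,q] = q − p.
The 10×30 boundary matrix has rank 9 and Smith normal form diag(1,1,1,1,1,1,1,1,1).

∂_2: C_2 → C_1 acts by ∂[p,q,r] = [q,r] − [p,r] + [p,q]. For instance
  ∂FLM = LM − FM + FL,
  ∂LMN = MN − LN + LM.
As a 30×20 matrix over Z this has rank 20, with invariant factors (1,1,1,1,1,1,1,1,1,1,1,1,1,1,1,1,1,1,1,2).

From H_k ≅ ker(∂_k) / im(∂_{k+1}) we obtain:

  H_1: rank ker ∂_1 − rank ∂_2 = (30 − 9) − 20 = 1, and ∂_2 has invariant factor 2 > 1, so H_1 = Z ⊕ Z/2.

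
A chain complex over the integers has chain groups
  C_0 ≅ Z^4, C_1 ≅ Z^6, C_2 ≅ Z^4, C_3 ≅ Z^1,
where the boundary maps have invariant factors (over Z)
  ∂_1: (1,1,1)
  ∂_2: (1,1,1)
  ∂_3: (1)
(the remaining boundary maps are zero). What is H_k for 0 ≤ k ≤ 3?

H_0 ≅ Z,  H_1 = 0,  H_2 = 0,  H_3 = 0.

H_0: b_0 = 4 − 0 − 3 = 1; torsion from ∂_1 factors > 1: none. So H_0 ≅ Z.
H_1: b_1 = 6 − 3 − 3 = 0; torsion from ∂_2 factors > 1: none. So H_1 ≅ 0.
H_2: b_2 = 4 − 3 − 1 = 0; torsion from ∂_3 factors > 1: none. So H_2 ≅ 0.
H_3: b_3 = 1 − 1 − 0 = 0; torsion from ∂_4 factors > 1: none. So H_3 ≅ 0.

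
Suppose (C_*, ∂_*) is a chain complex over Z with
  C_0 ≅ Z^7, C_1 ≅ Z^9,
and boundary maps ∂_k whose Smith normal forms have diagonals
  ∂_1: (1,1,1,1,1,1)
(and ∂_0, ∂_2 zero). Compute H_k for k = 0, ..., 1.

H_0 = Z,  H_1 = Z^3.

H_0: b_0 = 7 − 0 − 6 = 1; torsion from ∂_1 factors > 1: none. So H_0 = Z.
H_1: b_1 = 9 − 6 − 0 = 3; torsion from ∂_2 factors > 1: none. So H_1 = Z^3.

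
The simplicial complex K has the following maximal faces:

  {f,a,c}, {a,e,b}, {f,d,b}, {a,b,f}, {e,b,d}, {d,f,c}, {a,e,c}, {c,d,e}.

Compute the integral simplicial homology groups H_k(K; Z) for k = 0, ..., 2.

H_0 ≅ Z,  H_1 = 0,  H_2 ≅ Z.

Fix the vertex order a < b < c < d < e < f and write every simplex with vertices in increasing order. Then dim K = 2 and the simplices of K are:

  0-simplices (6): a, b, c, d, e, f
  1-simplices (12): ab, ac, ae, af, bd, be, bf, cd, ce, cf, de, df
  2-simplices (8): abe, abf, ace, acf, bde, bdf, cde, cdf

so the chain groups are C_0 ≅ Z^6, C_1 ≅ Z^12, C_2 ≅ Z^8.

The boundary map ∂_1: C_1 → C_0 is given by ∂[p,q] = [q] − [p].
This gives a 6×12 integer matrix of rank 5; reducing to Smith normal form yields diagonal entries (1,1,1,1,1).

The boundary map ∂_2: C_2 → C_1 maps a triangle to the signed sum of its edges. For instance
  ∂acf = cf − af + ac,
  ∂cdf = df − cf + cd.
The 12×8 boundary matrix has rank 7 and Smith normal form diag(1,1,1,1,1,1,1).

From H_k ≅ ker(∂_k) / im(∂_{k+1}) we obtain:

  H_0: rank C_0 − rank ∂_1 = 6 − 5 = 1, and the invariant factors of ∂_1 are all 1, so H_0 ≅ Z.
  H_1: rank ker ∂_1 − rank ∂_2 = (12 − 5) − 7 = 0, and the invariant factors of ∂_2 are all 1, so H_1 ≅ 0.
  H_2: rank ker ∂_2 − rank ∂_3 = (8 − 7) − 0 = 1, and there is no ∂_3, so H_2 ≅ Z.

(K is a triangulation of the 2-sphere S^2.)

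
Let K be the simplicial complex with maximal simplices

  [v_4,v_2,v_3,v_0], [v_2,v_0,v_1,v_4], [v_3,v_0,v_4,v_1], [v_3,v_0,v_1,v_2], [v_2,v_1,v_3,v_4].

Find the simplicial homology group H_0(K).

H_0 = Z.

Fix the vertex order v_0 < v_1 < v_2 < v_3 < v_4 and write every simplex with vertices in increasing order. Then dim K = 3 and the simplices of K are:

  0-simplices (5): [v_0], [v_1], [v_2], [v_3], [v_4]
  1-simplices (10): [v_0,v_1], [v_0,v_2], [v_0,v_3], [v_0,v_4], [v_1,v_2], [v_1,v_3], [v_1,v_4], [v_2,v_3], [v_2,v_4], [v_3,v_4]
  2-simplices (10): [v_0,v_1,v_2], [v_0,v_1,v_3], [v_0,v_1,v_4], [v_0,v_2,v_3], [v_0,v_2,v_4], [v_0,v_3,v_4], [v_1,v_2,v_3], [v_1,v_2,v_4], [v_1,v_3,v_4], [v_2,v_3,v_4]
  3-simplices (5): [v_0,v_1,v_2,v_3], [v_0,v_1,v_2,v_4], [v_0,v_1,v_3,v_4], [v_0,v_2,v_3,v_4], [v_1,v_2,v_3,v_4]

Hence C_0 ≅ Z^5, C_1 ≅ Z^10, C_2 ≅ Z^10, C_3 ≅ Z^5.

∂_1: C_1 → C_0 maps an edge to its endpoints' difference, ∂[p,q] = q − p.
The 5×10 boundary matrix has rank 4 and Smith normal form diag(1,1,1,1).

Boundary ∂_2: C_2 → C_1 maps a triangle to the signed sum of its edges. For instance
  ∂[v_0,v_1,v_2] = [v_1,v_2] − [v_0,v_2] + [v_0,v_1],
  ∂[v_1,v_3,v_4] = [v_3,v_4] − [v_1,v_4] + [v_1,v_3].
This gives a 10×10 integer matrix of rank 6; reducing to Smith normal form yields diagonal entries (1,1,1,1,1,1).

Boundary ∂_3: C_3 → C_2 sends each 3-simplex σ to the alternating sum Σ_i (−1)^i (σ with its i-th vertex removed). For instance
  ∂[v_0,v_2,v_3,v_4] = [v_2,v_3,v_4] − [v_0,v_3,v_4] + [v_0,v_2,v_4] − [v_0,v_2,v_3],
  ∂[v_0,v_1,v_3,v_4] = [v_1,v_3,v_4] − [v_0,v_3,v_4] + [v_0,v_1,v_4] − [v_0,v_1,v_3].
The resulting 10×5 matrix has rank 4, and its Smith normal form has invariant factors (1,1,1,1).

Now H_k = ker ∂_k / im ∂_{k+1}, so:

  H_0: rank C_0 − rank ∂_1 = 5 − 4 = 1, and the invariant factors of ∂_1 are all 1, so H_0 ≅ Z.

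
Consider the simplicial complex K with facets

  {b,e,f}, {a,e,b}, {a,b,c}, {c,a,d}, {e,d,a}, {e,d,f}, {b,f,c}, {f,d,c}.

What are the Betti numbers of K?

b_0 = 1, b_1 = 0, b_2 = 1.

Take the total order a < b < c < d < e < f on the vertex set. Then K (dimension 2) consists of the simplices:

  0-simplices (6): a, b, c, d, e, f
  1-simplices (12): ab, ac, ad, ae, bc, be, bf, cd, cf, de, df, ef
  2-simplices (8): abc, abe, acd, ade, bcf, bef, cdf, def

giving chain groups C_0 ≅ Z^6, C_1 ≅ Z^12, C_2 ≅ Z^8.

Boundary ∂_1: C_1 → C_0 sends each edge [p,q] (with p < q) to q − p. For instance
  ∂df = f − d.
The 6×12 boundary matrix has rank 5 and Smith normal form diag(1,1,1,1,1).

Boundary ∂_2: C_2 → C_1 sends each 2-simplex [p,q,r] to [q,r] − [p,r] + [p,q]. For instance
  ∂bcf = cf − bf + bc,
  ∂bef = ef − bf + be.
This gives a 12×8 integer matrix of rank 7; reducing to Smith normal form yields diagonal entries (1,1,1,1,1,1,1).

Computing H_k = (kernel of ∂_k) / (image of ∂_{k+1}):

  H_0: rank C_0 − rank ∂_1 = 6 − 5 = 1, and the invariant factors of ∂_1 are all 1, so H_0 ≅ Z.
  H_1: rank ker ∂_1 − rank ∂_2 = (12 − 5) − 7 = 0, and the invariant factors of ∂_2 are all 1, so H_1 ≅ 0.
  H_2: rank ker ∂_2 − rank ∂_3 = (8 − 7) − 0 = 1, and there is no ∂_3, so H_2 ≅ Z.

(K is a triangulation of the 2-sphere S^2.)

Hence the Betti numbers are b_0 = 1, b_1 = 0, b_2 = 1.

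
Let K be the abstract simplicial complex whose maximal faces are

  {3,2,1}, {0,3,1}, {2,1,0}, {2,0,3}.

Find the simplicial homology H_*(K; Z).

H_0 ≅ Z,  H_1 = 0,  H_2 ≅ Z.

Fix the vertex order 0 < 1 < 2 < 3 and write every simplex with vertices in increasing order. Then dim K = 2 and the simplices of K are:

  0-simplices (4): [0], [1], [2], [3]
  1-simplices (6): [0,1], [0,2], [0,3], [1,2], [1,3], [2,3]
  2-simplices (4): [0,1,2], [0,1,3], [0,2,3], [1,2,3]

so the chain groups are C_0 ≅ Z^4, C_1 ≅ Z^6, C_2 ≅ Z^4.

∂_1: C_1 → C_0 is given by ∂[p,q] = [q] − [p]. For instance
  ∂[1,2] = [2] − [1].
This gives a 4×6 integer matrix of rank 3; reducing to Smith normal form yields diagonal entries (1,1,1).

∂_2: C_2 → C_1 acts by ∂[p,q,r] = [q,r] − [p,r] + [p,q]. For instance
  ∂[0,2,3] = [2,3] − [0,3] + [0,2],
  ∂[1,2,3] = [2,3] − [1,3] + [1,2].
As a 6×4 matrix over Z this has rank 3, with invariant factors (1,1,1).

From H_k ≅ ker(∂_k) / im(∂_{k+1}) we obtain:

  H_0: rank C_0 − rank ∂_1 = 4 − 3 = 1, and the invariant factors of ∂_1 are all 1, so H_0 ≅ Z.
  H_1: rank ker ∂_1 − rank ∂_2 = (6 − 3) − 3 = 0, and the invariant factors of ∂_2 are all 1, so H_1 ≅ 0.
  H_2: rank ker ∂_2 − rank ∂_3 = (4 − 3) − 0 = 1, and there is no ∂_3, so H_2 ≅ Z.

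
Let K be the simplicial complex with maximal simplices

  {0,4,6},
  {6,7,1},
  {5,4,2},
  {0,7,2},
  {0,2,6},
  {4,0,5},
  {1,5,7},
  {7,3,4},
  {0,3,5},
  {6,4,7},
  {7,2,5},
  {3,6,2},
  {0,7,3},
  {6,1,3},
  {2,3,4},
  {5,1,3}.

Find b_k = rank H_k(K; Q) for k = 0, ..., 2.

We work with the vertex ordering 0 < 1 < 2 < 3 < 4 < 5 < 6 < 7. The simplices of K, each written with vertices in increasing order, are:

  0-simplices (8): [0], [1], [2], [3], [4], [5], [6], [7]
  1-simplices (24): (24 of them)
  2-simplices (16): [0,2,6], [0,2,7], [0,3,5], [0,3,7], [0,4,5], [0,4,6], [1,3,5], [1,3,6], [1,5,7], [1,6,7], [2,3,4], [2,3,6], [2,4,5], [2,5,7], [3,4,7], [4,6,7]

so the chain groups are C_0 ≅ Z^8, C_1 ≅ Z^24, C_2 ≅ Z^16.

Boundary ∂_1: C_1 → C_0 maps an edge to its endpoints' difference, ∂[p,q] = q − p.
The resulting 8×24 matrix has rank 7, and its Smith normal form has invariant factors (1,1,1,1,1,1,1).

∂_2: C_2 → C_1 acts by ∂[p,q,r] = [q,r] − [p,r] + [p,q]. For instance
  ∂[0,4,5] = [4,5] − [0,5] + [0,4],
  ∂[0,2,7] = [2,7] − [0,7] + [0,2].
The resulting 24×16 matrix has rank 15, and its Smith normal form has invariant factors (1,1,1,1,1,1,1,1,1,1,1,1,1,1,1).

Now H_k = ker ∂_k / im ∂_{k+1}, so:

  H_0: rank C_0 − rank ∂_1 = 8 − 7 = 1, and the invariant factors of ∂_1 are all 1, so H_0 = Z.
  H_1: rank ker ∂_1 − rank ∂_2 = (24 − 7) − 15 = 2, and the invariant factors of ∂_2 are all 1, so H_1 = Z^2.
  H_2: rank ker ∂_2 − rank ∂_3 = (16 − 15) − 0 = 1, and there is no ∂_3, so H_2 = Z.

As a check, the Euler characteristic is 8 − 24 + 16 = 0, which agrees with 1 − 2 + 1 = 0.

Hence the Betti numbers are b_0 = 1, b_1 = 2, b_2 = 1.

b_0 = 1, b_1 = 2, b_2 = 1.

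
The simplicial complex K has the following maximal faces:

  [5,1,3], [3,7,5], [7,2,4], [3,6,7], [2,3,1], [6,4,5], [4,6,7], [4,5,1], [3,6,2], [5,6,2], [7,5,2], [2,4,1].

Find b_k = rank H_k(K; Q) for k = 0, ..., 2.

b_0 = 1, b_1 = 0, b_2 = 0.

Fix the vertex order 1 < 2 < 3 < 4 < 5 < 6 < 7 and write every simplex with vertices in increasing order. Then dim K = 2 and the simplices of K are:

  0-simplices (7): [1], [2], [3], [4], [5], [6], [7]
  1-simplices (18): [1,2], [1,3], [1,4], [1,5], [2,3], [2,4], [2,5], [2,6], [2,7], [3,5], [3,6], [3,7], [4,5], [4,6], [4,7], [5,6], [5,7], [6,7]
  2-simplices (12): [1,2,3], [1,2,4], [1,3,5], [1,4,5], [2,3,6], [2,4,7], [2,5,6], [2,5,7], [3,5,7], [3,6,7], [4,5,6], [4,6,7]

giving chain groups C_0 ≅ Z^7, C_1 ≅ Z^18, C_2 ≅ Z^12.

Boundary ∂_1: C_1 → C_0 is given by ∂[p,q] = [q] − [p].
This gives a 7×18 integer matrix of rank 6; reducing to Smith normal form yields diagonal entries (1,1,1,1,1,1).

∂_2: C_2 → C_1 sends each 2-simplex [p,q,r] to [q,r] − [p,r] + [p,q]. For instance
  ∂[4,5,6] = [5,6] − [4,6] + [4,5],
  ∂[3,6,7] = [6,7] − [3,7] + [3,6].
As a 18×12 matrix over Z this has rank 12, with invariant factors (1,1,1,1,1,1,1,1,1,1,1,2).

Reading off H_k = ker ∂_k / im ∂_{k+1}:

  H_0: rank C_0 − rank ∂_1 = 7 − 6 = 1, and the invariant factors of ∂_1 are all 1, so H_0 ≅ Z.
  H_1: rank ker ∂_1 − rank ∂_2 = (18 − 6) − 12 = 0, and ∂_2 has invariant factor 2 > 1, so H_1 ≅ Z/2.
  H_2: rank ker ∂_2 − rank ∂_3 = (12 − 12) − 0 = 0, and there is no ∂_3, so H_2 ≅ 0.

Hence the Betti numbers are b_0 = 1, b_1 = 0, b_2 = 0.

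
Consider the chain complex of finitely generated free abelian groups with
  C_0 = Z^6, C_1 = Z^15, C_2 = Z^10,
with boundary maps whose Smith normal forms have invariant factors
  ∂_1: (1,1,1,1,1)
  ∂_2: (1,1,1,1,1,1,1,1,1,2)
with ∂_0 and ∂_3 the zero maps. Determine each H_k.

H_0 = Z,  H_1 = Z/2,  H_2 = 0.

H_0: b_0 = 6 − 0 − 5 = 1; torsion from ∂_1 factors > 1: none. So H_0 = Z.
H_1: b_1 = 15 − 5 − 10 = 0; torsion from ∂_2 factors > 1: [2]. So H_1 = Z/2.
H_2: b_2 = 10 − 10 − 0 = 0; torsion from ∂_3 factors > 1: none. So H_2 = 0.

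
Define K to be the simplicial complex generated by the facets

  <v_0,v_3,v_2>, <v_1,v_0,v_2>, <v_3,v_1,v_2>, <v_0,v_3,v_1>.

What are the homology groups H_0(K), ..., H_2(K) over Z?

Take the total order v_0 < v_1 < v_2 < v_3 on the vertex set. Then K (dimension 2) consists of the simplices:

  0-simplices (4): [v_0], [v_1], [v_2], [v_3]
  1-simplices (6): [v_0,v_1], [v_0,v_2], [v_0,v_3], [v_1,v_2], [v_1,v_3], [v_2,v_3]
  2-simplices (4): [v_0,v_1,v_2], [v_0,v_1,v_3], [v_0,v_2,v_3], [v_1,v_2,v_3]

Hence C_0 ≅ Z^4, C_1 ≅ Z^6, C_2 ≅ Z^4.

The boundary map ∂_1: C_1 → C_0 sends each edge [p,q] (with p < q) to q − p. For instance
  ∂[v_1,v_2] = [v_2] − [v_1].
The 4×6 boundary matrix has rank 3 and Smith normal form diag(1,1,1).

∂_2: C_2 → C_1 sends each 2-simplex [p,q,r] to [q,r] − [p,r] + [p,q]. For instance
  ∂[v_0,v_1,v_3] = [v_1,v_3] − [v_0,v_3] + [v_0,v_1],
  ∂[v_0,v_1,v_2] = [v_1,v_2] − [v_0,v_2] + [v_0,v_1].
The 6×4 boundary matrix has rank 3 and Smith normal form diag(1,1,1).

Now H_k = ker ∂_k / im ∂_{k+1}, so:

  H_0: rank C_0 − rank ∂_1 = 4 − 3 = 1, and the invariant factors of ∂_1 are all 1, so H_0 = Z.
  H_1: rank ker ∂_1 − rank ∂_2 = (6 − 3) − 3 = 0, and the invariant factors of ∂_2 are all 1, so H_1 = 0.
  H_2: rank ker ∂_2 − rank ∂_3 = (4 − 3) − 0 = 1, and there is no ∂_3, so H_2 = Z.

As a check, the Euler characteristic is 4 − 6 + 4 = 2, which agrees with 1 − 0 + 1 = 2.

H_0 ≅ Z,  H_1 = 0,  H_2 ≅ Z.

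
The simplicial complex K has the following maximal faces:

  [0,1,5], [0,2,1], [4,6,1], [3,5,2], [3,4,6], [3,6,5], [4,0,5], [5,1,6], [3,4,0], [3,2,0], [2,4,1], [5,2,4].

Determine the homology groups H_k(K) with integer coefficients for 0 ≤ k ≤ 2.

Take the total order 0 < 1 < 2 < 3 < 4 < 5 < 6 on the vertex set. Then K (dimension 2) consists of the simplices:

  0-simplices (7): [0], [1], [2], [3], [4], [5], [6]
  1-simplices (18): [0,1], [0,2], [0,3], [0,4], [0,5], [1,2], [1,4], [1,5], [1,6], [2,3], [2,4], [2,5], [3,4], [3,5], [3,6], [4,5], [4,6], [5,6]
  2-simplices (12): [0,1,2], [0,1,5], [0,2,3], [0,3,4], [0,4,5], [1,2,4], [1,4,6], [1,5,6], [2,3,5], [2,4,5], [3,4,6], [3,5,6]

so the chain groups are C_0 ≅ Z^7, C_1 ≅ Z^18, C_2 ≅ Z^12.

Boundary ∂_1: C_1 → C_0 sends each edge [p,q] (with p < q) to q − p. For instance
  ∂[5,6] = [6] − [5].
This gives a 7×18 integer matrix of rank 6; reducing to Smith normal form yields diagonal entries (1,1,1,1,1,1).

Boundary ∂_2: C_2 → C_1 maps a triangle to the signed sum of its edges. For instance
  ∂[3,4,6] = [4,6] − [3,6] + [3,4],
  ∂[2,3,5] = [3,5] − [2,5] + [2,3].
As a 18×12 matrix over Z this has rank 12, with invariant factors (1,1,1,1,1,1,1,1,1,1,1,2).

From H_k ≅ ker(∂_k) / im(∂_{k+1}) we obtain:

  H_0: rank C_0 − rank ∂_1 = 7 − 6 = 1, and the invariant factors of ∂_1 are all 1, so H_0 = Z.
  H_1: rank ker ∂_1 − rank ∂_2 = (18 − 6) − 12 = 0, and ∂_2 has invariant factor 2 > 1, so H_1 = Z_2.
  H_2: rank ker ∂_2 − rank ∂_3 = (12 − 12) − 0 = 0, and there is no ∂_3, so H_2 = 0.

As a check, the Euler characteristic is 7 − 18 + 12 = 1, which agrees with 1 − 0 + 0 = 1.

H_0 ≅ Z,  H_1 ≅ Z_2,  H_2 = 0.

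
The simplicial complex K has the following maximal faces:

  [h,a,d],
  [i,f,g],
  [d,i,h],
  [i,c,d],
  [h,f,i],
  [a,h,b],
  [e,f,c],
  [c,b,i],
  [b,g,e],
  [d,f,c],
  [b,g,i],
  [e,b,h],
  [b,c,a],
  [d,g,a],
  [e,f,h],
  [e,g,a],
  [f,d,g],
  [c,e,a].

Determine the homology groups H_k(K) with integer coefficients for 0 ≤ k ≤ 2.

H_0 ≅ Z,  H_1 ≅ Z ⊕ Z/2,  H_2 = 0.

K has 9 vertices, 27 edges, 18 triangles.
rank ∂_0 = 0, rank ∂_1 = 8 ⇒ b_0 = 9 − 0 − 8 = 1; all invariant factors of ∂_1 are 1 so no torsion. So H_0 ≅ Z.
rank ∂_1 = 8, rank ∂_2 = 18 ⇒ b_1 = 27 − 8 − 18 = 1; ∂_2 has invariant factor(s) [2] giving torsion. So H_1 ≅ Z ⊕ Z/2.
rank ∂_2 = 18, rank ∂_3 = 0 ⇒ b_2 = 18 − 18 − 0 = 0. So H_2 ≅ 0.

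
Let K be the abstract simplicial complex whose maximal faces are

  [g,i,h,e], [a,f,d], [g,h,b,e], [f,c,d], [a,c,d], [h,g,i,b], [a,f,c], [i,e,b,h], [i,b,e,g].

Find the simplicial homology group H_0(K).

H_0 = Z^2.

We work with the vertex ordering a < b < c < d < e < f < g < h < i. The simplices of K, each written with vertices in increasing order, are:

  0-simplices (9): a, b, c, d, e, f, g, h, i
  1-simplices (16): ac, ad, af, be, bg, bh, bi, cd, cf, df, eg, eh, ei, gh, gi, hi
  2-simplices (14): acd, acf, adf, beg, beh, bei, bgh, bgi, bhi, cdf, egh, egi, ehi, ghi
  3-simplices (5): begh, begi, behi, bghi, eghi

Hence C_0 ≅ Z^9, C_1 ≅ Z^16, C_2 ≅ Z^14, C_3 ≅ Z^5.

The boundary map ∂_1: C_1 → C_0 maps an edge to its endpoints' difference, ∂[p,q] = q − p.
The 9×16 boundary matrix has rank 7 and Smith normal form diag(1,1,1,1,1,1,1).

∂_2: C_2 → C_1 sends each 2-simplex [p,q,r] to [q,r] − [p,r] + [p,q]. For instance
  ∂bei = ei − bi + be,
  ∂bhi = hi − bi + bh.
The 16×14 boundary matrix has rank 9 and Smith normal form diag(1,1,1,1,1,1,1,1,1).

The boundary map ∂_3: C_3 → C_2 sends each 3-simplex σ to the alternating sum Σ_i (−1)^i (σ with its i-th vertex removed). For instance
  ∂behi = ehi − bhi + bei − beh,
  ∂begi = egi − bgi + bei − beg.
The resulting 14×5 matrix has rank 4, and its Smith normal form has invariant factors (1,1,1,1).

Now H_k = ker ∂_k / im ∂_{k+1}, so:

  H_0: rank C_0 − rank ∂_1 = 9 − 7 = 2, and the invariant factors of ∂_1 are all 1, so H_0 = Z^2.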